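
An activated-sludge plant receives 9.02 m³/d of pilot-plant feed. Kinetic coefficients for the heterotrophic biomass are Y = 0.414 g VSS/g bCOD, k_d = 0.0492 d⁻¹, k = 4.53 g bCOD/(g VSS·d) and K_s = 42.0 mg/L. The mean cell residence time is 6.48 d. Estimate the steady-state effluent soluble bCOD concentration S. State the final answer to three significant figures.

S ≈ 5.11 mg/L

From the Monod/SRT balance for a CMAS, S = K_s·(1+k_d θ_c)/[θ_c·(Y k − k_d) − 1] = 42.0 × (1 + 0.0492 × 6.48) / [6.48 × (0.414 × 4.53 − 0.0492) − 1] = 55.39 / 10.83 = 5.113 mg/L.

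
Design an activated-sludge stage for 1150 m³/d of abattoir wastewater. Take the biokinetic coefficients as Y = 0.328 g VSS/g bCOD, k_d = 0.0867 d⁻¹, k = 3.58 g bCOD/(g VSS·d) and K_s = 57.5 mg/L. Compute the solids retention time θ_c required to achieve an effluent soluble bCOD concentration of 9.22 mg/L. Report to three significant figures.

From 1/θ_c = Y·k·S/(K_s + S) − k_d: Y·k·S/(K_s+S) = 0.328 × 3.58 × 9.22 / (57.5 + 9.22) = 0.1623 d⁻¹.
Then 1/θ_c = μ − k_d = 0.1623 − 0.0867 = 0.07557 d⁻¹, giving θ_c = 13.23 d.

θ_c ≈ 13.2 d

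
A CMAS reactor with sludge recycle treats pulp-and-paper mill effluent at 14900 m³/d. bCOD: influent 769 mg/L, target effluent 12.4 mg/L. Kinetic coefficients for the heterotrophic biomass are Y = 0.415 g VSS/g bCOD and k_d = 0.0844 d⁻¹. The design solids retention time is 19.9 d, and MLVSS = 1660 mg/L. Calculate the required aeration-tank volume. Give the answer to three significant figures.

V ≈ 20900 m³

From the SRT design equation V = Y Q (S₀−S) θ_c / [X (1 + k_d θ_c)] = 0.415 × 14900 × (769 − 12.4) × 19.9 / [1660 × (1 + 0.0844 × 19.9)] = 9.31×10^7 / 4448 = 20931 m³.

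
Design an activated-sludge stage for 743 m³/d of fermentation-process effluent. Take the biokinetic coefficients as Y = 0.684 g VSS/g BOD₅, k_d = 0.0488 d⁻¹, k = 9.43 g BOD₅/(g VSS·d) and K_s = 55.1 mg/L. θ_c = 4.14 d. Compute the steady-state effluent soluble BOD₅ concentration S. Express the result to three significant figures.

S ≈ 2.60 mg/L

Effluent substrate depends only on kinetics and SRT: S = K_s(1 + k_d θ_c) / [θ_c(Yk − k_d) − 1] = 55.1 × (1 + 0.0488 × 4.14) / [4.14 × (0.684 × 9.43 − 0.0488) − 1] = 66.23 / 25.50 = 2.597 mg/L.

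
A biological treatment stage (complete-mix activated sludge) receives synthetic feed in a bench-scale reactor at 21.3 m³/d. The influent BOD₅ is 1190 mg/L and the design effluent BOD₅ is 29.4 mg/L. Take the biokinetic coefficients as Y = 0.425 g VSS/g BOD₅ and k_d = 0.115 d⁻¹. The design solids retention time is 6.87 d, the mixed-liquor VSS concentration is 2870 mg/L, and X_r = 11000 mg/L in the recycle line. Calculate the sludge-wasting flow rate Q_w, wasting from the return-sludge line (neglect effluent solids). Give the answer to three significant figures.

Steady-state biomass mass balance: V·X·(1 + k_d·θ_c) = Y·Q·(S₀ − S)·θ_c, so V = 0.425 × 21.3 × (1190 − 29.4) × 6.87 / [2870 × (1 + 0.115 × 6.87)] = 7.22×10^4 / 5137 = 14.05 m³.
Q_w = (V·X)/(θ_c X_r) = 14.05 × 2870 / (6.87 × 11000) = 0.5336 m³/d.

Q_w ≈ 0.534 m³/d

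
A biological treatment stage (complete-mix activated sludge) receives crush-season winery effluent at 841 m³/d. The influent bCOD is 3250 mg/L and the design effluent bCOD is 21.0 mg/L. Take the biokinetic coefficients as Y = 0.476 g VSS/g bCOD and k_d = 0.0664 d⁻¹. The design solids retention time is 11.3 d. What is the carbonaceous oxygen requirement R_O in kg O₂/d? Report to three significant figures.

Y_obs = Y / (1 + k_d θ_c) = 0.476 / (1 + 0.0664 × 11.3) = 0.476 / 1.750 = 0.2720.
ΔS = 3250 − 21.0 = 3229 mg/L, so the substrate removal rate is 841 × 3229/1000 = 2716 kg bCOD/d.
Net sludge production P_X = 0.2720 × 2716 = 738.5 kg VSS/d.
Carbonaceous O₂ demand = substrate oxidised − cell-mass equivalent = 2716 − 1.42 × 738.5 = 1667 kg O₂/d.

R_O ≈ 1670 kg O₂/d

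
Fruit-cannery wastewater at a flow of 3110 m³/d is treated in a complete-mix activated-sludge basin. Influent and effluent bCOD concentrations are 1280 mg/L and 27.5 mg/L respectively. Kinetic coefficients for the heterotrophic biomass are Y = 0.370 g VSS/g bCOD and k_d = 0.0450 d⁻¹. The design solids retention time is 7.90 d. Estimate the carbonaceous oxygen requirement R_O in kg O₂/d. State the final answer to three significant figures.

Observed yield with endogenous decay: Y_obs = Y / (1 + k_d·θ_c) = 0.370 / (1 + 0.0450 × 7.90) = 0.370 / 1.355 = 0.2730 g VSS/g bCOD.
Q·(S₀ − S) = 3110 × (1280 − 27.5) × 10⁻³ = 3895 kg/d removed.
Net sludge production P_X = 0.2730 × 3895 = 1063 kg VSS/d.
R_O = Q·ΔS − 1.42 P_X = 3895 − 1510 = 2385 kg O₂/d.

R_O ≈ 2390 kg O₂/d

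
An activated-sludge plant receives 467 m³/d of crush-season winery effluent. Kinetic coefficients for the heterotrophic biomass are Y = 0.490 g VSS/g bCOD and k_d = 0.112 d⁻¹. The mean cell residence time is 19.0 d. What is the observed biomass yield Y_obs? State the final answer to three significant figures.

Correct the yield for decay: Y_obs = Y/(1 + k_d θ_c) = 0.490 / (1 + 0.112 × 19.0) = 0.490 / 3.128 = 0.1566.

Y_obs ≈ 0.157 g VSS/g bCOD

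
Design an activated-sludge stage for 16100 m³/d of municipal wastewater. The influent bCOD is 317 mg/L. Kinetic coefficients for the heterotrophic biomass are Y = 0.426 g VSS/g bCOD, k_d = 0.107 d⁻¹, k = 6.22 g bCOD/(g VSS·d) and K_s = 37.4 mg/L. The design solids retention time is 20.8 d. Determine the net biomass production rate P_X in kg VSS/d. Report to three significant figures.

For a completely mixed reactor with recycle the Lawrence–McCarty relation gives S = K_s·(1 + k_d·θ_c) / [θ_c·(Y·k − k_d) − 1] = 37.4 × (1 + 0.107 × 20.8) / [20.8 × (0.426 × 6.22 − 0.107) − 1] = 120.6 / 51.89 = 2.325 mg/L.
Y_obs = Y / (1 + k_d θ_c) = 0.426 / (1 + 0.107 × 20.8) = 0.426 / 3.226 = 0.1321.
Mass of bCOD removed per day: Q(S₀ − S) = 16100 × 314.7 g/m³ = 5066 kg/d.
Biomass produced: P_X = Y_obs·Q·ΔS = 0.1321 × 5066 ≈ 669.1 kg VSS/d.

P_X ≈ 669 kg VSS/d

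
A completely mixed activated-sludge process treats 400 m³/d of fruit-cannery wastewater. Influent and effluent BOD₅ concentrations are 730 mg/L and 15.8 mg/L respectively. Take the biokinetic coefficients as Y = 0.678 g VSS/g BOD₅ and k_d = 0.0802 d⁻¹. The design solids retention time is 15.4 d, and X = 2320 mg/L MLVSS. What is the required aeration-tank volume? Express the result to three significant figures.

Steady-state biomass mass balance: V·X·(1 + k_d·θ_c) = Y·Q·(S₀ − S)·θ_c, so V = 0.678 × 400 × (730 − 15.8) × 15.4 / [2320 × (1 + 0.0802 × 15.4)] = 2.98×10^6 / 5185 = 575.2 m³.

V ≈ 575 m³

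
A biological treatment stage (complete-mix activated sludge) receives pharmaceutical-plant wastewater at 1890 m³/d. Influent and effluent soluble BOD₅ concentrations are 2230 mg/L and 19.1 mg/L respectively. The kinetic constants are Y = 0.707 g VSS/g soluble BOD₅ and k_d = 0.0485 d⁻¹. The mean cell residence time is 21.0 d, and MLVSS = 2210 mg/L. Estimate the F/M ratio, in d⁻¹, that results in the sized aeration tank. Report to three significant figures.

F/M ≈ 0.137 d⁻¹

Rearranging the biomass balance for a CMAS with decay, V = Y·Q·ΔS·θ_c / [X·(1+k_d θ_c)] = 0.707 × 1890 × (2230 − 19.1) × 21.0 / [2210 × (1 + 0.0485 × 21.0)] = 6.2×10^7 / 4461 = 13907 m³.
F/M = Q·S₀ / (V·X) = 1890 × 2230 / (13907 × 2210) = 0.1371 g soluble BOD₅·(g VSS·d)⁻¹.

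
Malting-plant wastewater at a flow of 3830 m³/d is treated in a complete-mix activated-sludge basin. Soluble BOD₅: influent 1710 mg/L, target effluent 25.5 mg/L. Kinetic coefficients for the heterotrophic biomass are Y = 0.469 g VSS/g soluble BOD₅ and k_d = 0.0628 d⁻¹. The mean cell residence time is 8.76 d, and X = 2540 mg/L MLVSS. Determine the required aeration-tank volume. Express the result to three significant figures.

V ≈ 6730 m³

From the SRT design equation V = Y Q (S₀−S) θ_c / [X (1 + k_d θ_c)] = 0.469 × 3830 × (1710 − 25.5) × 8.76 / [2540 × (1 + 0.0628 × 8.76)] = 2.65×10^7 / 3937 = 6732 m³.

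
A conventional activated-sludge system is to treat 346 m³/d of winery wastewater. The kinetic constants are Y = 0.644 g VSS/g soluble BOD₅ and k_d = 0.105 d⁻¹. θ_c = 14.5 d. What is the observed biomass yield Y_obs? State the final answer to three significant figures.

Y_obs ≈ 0.255 g VSS/g soluble BOD₅

The observed yield is Y_obs = Y/(1 + k_d·θ_c) = 0.644 / (1 + 0.105 × 14.5) = 0.644 / 2.522 = 0.2553 g VSS per g soluble BOD₅ removed.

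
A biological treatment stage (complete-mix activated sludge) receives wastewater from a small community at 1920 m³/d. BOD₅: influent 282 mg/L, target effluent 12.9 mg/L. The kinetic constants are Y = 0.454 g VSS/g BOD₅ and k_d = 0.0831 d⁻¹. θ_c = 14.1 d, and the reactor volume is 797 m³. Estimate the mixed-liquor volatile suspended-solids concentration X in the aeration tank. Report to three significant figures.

From V·X·(1 + k_d·θ_c) = Y·Q·(S₀ − S)·θ_c: X = 0.454 × 1920 × (282 − 12.9) × 14.1 / [797 × (1 + 0.0831 × 14.1)] = 1911 mg/L.

X ≈ 1910 mg/L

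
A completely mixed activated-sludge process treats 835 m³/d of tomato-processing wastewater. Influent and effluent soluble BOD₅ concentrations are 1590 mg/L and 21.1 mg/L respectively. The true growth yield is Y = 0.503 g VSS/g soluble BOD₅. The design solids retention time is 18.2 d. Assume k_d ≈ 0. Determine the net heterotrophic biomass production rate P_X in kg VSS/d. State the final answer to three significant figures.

With endogenous decay neglected, the observed yield equals the true yield: Y_obs = Y = 0.503 g VSS/g soluble BOD₅.
ΔS = 1590 − 21.1 = 1569 mg/L, so the substrate removal rate is 835 × 1569/1000 = 1310 kg soluble BOD₅/d.
P_X = Y_obs · Q(S₀ − S) = 0.5030 × 1310 = 658.9 kg VSS/d.

P_X ≈ 659 kg VSS/d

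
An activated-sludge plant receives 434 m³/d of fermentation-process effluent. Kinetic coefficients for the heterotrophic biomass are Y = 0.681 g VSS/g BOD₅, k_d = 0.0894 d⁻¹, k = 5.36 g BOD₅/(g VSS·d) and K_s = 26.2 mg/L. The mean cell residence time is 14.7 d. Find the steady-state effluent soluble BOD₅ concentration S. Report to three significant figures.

Effluent substrate depends only on kinetics and SRT: S = K_s(1 + k_d θ_c) / [θ_c(Yk − k_d) − 1] = 26.2 × (1 + 0.0894 × 14.7) / [14.7 × (0.681 × 5.36 − 0.0894) − 1] = 60.63 / 51.34 = 1.181 mg/L.

S ≈ 1.18 mg/L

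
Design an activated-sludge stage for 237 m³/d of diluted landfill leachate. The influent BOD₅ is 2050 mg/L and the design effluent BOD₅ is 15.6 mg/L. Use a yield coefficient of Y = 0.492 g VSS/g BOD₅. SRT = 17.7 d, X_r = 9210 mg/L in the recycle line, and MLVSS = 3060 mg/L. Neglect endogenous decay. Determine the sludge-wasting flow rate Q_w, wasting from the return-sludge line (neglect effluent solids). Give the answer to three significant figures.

V·X = Y·Q·ΔS·θ_c gives V = 0.492 × 237 × (2050 − 15.6) × 17.7 / 3060 = 1372 m³.
Q_w = (V·X)/(θ_c X_r) = 1372 × 3060 / (17.7 × 9210) = 25.76 m³/d.

Q_w ≈ 25.8 m³/d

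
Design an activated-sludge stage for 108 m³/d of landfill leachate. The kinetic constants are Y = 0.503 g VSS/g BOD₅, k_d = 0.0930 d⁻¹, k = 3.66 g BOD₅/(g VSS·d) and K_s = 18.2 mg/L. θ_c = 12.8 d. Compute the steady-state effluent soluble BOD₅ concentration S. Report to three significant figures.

S ≈ 1.87 mg/L

Effluent substrate depends only on kinetics and SRT: S = K_s(1 + k_d θ_c) / [θ_c(Yk − k_d) − 1] = 18.2 × (1 + 0.0930 × 12.8) / [12.8 × (0.503 × 3.66 − 0.0930) − 1] = 39.87 / 21.37 = 1.865 mg/L.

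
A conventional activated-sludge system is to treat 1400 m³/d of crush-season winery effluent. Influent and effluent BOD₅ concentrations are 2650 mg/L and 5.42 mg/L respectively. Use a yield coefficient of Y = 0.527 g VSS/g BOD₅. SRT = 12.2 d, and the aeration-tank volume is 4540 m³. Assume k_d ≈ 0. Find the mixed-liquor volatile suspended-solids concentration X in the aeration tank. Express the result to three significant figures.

X = Y·Q·ΔS·θ_c / V = 0.527 × 1400 × (2650 − 5.42) × 12.2 / 4540 = 5243 mg/L.

X ≈ 5240 mg/L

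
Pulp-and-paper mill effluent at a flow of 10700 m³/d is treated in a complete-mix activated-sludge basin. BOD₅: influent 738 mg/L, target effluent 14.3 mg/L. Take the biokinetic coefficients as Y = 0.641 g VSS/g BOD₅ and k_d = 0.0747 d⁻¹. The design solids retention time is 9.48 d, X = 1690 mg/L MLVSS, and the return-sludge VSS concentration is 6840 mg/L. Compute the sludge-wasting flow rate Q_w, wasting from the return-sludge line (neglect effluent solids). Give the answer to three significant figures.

From the SRT design equation V = Y Q (S₀−S) θ_c / [X (1 + k_d θ_c)] = 0.641 × 10700 × (738 − 14.3) × 9.48 / [1690 × (1 + 0.0747 × 9.48)] = 4.71×10^7 / 2887 = 16300 m³.
Wasting from the return line (neglecting effluent solids): Q_w = V·X / (θ_c·X_r) = 16300 × 1690 / (9.48 × 6840) = 424.8 m³/d.

Q_w ≈ 425 m³/d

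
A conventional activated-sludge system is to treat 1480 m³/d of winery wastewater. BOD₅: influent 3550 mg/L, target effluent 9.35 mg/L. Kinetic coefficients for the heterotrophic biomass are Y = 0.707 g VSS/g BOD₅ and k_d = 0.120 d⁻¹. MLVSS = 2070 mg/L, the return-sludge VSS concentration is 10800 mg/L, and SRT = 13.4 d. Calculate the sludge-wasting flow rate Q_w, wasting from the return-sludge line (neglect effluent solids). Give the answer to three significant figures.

Q_w ≈ 132 m³/d

Steady-state biomass mass balance: V·X·(1 + k_d·θ_c) = Y·Q·(S₀ − S)·θ_c, so V = 0.707 × 1480 × (3550 − 9.35) × 13.4 / [2070 × (1 + 0.120 × 13.4)] = 4.96×10^7 / 5399 = 9196 m³.
θ_c = V·X/(Q_w·X_r) when wasting from the recycle, so Q_w = V·X/(θ_c·X_r) = 9196 × 2070 / (13.4 × 10800) = 131.5 m³/d.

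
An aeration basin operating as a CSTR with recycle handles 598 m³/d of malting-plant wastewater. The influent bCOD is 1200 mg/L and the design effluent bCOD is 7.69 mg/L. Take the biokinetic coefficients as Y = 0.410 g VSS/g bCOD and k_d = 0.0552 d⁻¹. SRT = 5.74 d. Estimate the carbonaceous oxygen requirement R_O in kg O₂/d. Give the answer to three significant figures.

The observed yield is Y_obs = Y/(1 + k_d·θ_c) = 0.410 / (1 + 0.0552 × 5.74) = 0.410 / 1.317 = 0.3113 g VSS per g bCOD removed.
Substrate removed = Q·(S₀ − S) = 598 m³/d × (1200 − 7.69) g/m³ = 7.13×10^5 g/d = 713.0 kg/d.
Net sludge production P_X = 0.3113 × 713.0 = 222.0 kg VSS/d.
Carbonaceous O₂ demand = substrate oxidised − cell-mass equivalent = 713.0 − 1.42 × 222.0 = 397.8 kg O₂/d.

R_O ≈ 398 kg O₂/d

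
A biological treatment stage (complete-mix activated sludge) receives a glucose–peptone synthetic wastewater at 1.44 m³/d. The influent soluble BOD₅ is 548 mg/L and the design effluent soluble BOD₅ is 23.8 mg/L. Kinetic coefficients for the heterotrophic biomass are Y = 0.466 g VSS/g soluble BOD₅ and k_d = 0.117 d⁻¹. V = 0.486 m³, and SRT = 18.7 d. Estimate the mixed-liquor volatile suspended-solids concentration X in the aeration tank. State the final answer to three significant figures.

X = Y·Q·ΔS·θ_c / [V·(1 + k_d θ_c)] = 0.466 × 1.44 × (548 − 23.8) × 18.7 / [0.486 × (1 + 0.117 × 18.7)] = 4246 mg/L.

X ≈ 4250 mg/L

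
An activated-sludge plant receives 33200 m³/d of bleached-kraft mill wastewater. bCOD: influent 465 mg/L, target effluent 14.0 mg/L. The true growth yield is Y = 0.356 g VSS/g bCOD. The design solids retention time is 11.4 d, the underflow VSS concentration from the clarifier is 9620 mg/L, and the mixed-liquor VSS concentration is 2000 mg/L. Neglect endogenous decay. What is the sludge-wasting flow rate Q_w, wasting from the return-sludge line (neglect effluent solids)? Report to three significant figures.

With k_d = 0 the design equation reduces to V = Y Q (S₀−S) θ_c / X = 0.356 × 33200 × (465 − 14.0) × 11.4 / 2000 = 30384 m³.
Q_w = (V·X)/(θ_c X_r) = 30384 × 2000 / (11.4 × 9620) = 554.1 m³/d.

Q_w ≈ 554 m³/d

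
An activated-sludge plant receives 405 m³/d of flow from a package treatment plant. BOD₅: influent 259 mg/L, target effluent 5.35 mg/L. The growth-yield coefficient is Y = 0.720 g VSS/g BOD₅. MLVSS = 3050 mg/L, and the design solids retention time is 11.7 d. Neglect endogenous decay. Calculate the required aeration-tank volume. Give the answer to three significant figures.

V ≈ 284 m³

With k_d = 0 the design equation reduces to V = Y Q (S₀−S) θ_c / X = 0.720 × 405 × (259 − 5.35) × 11.7 / 3050 = 283.7 m³.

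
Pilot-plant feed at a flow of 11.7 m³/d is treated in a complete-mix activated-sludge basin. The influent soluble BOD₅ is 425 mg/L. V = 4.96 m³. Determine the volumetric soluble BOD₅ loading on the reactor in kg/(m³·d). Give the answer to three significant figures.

Volumetric loading L_v = Q·S₀ / V = 11.7 × 425 g/m³ / 4.960 m³ = 1003 g/(m³·d) = 1.003 kg soluble BOD₅/(m³·d).

L_v ≈ 1.00 kg soluble BOD₅/(m³·d)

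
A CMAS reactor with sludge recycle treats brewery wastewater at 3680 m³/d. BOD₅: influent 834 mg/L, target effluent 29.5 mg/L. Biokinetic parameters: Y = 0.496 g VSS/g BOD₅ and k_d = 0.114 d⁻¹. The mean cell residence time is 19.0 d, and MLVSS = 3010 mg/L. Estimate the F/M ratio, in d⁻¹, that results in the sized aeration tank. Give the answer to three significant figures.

From the SRT design equation V = Y Q (S₀−S) θ_c / [X (1 + k_d θ_c)] = 0.496 × 3680 × (834 − 29.5) × 19.0 / [3010 × (1 + 0.114 × 19.0)] = 2.79×10^7 / 9530 = 2928 m³.
F/M = applied load / biomass = Q·S₀/(V·X) = 3680 × 834 / (2928 × 3010) = 0.3483 d⁻¹.

F/M ≈ 0.348 d⁻¹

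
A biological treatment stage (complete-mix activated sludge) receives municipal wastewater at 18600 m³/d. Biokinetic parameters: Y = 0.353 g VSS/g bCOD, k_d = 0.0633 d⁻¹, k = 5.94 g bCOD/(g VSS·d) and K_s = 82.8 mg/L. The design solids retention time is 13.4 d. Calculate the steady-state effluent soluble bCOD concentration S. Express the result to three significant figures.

S ≈ 5.83 mg/L

For a completely mixed reactor with recycle the Lawrence–McCarty relation gives S = K_s·(1 + k_d·θ_c) / [θ_c·(Y·k − k_d) − 1] = 82.8 × (1 + 0.0633 × 13.4) / [13.4 × (0.353 × 5.94 − 0.0633) − 1] = 153.0 / 26.25 = 5.830 mg/L.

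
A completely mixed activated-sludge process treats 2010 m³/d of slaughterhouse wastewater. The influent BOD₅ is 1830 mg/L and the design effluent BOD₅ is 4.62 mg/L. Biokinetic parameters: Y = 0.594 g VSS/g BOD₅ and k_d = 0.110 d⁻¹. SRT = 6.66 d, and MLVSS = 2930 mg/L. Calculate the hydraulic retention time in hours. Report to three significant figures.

τ ≈ 34.1 h

Steady-state biomass mass balance: V·X·(1 + k_d·θ_c) = Y·Q·(S₀ − S)·θ_c, so V = 0.594 × 2010 × (1830 − 4.62) × 6.66 / [2930 × (1 + 0.110 × 6.66)] = 1.45×10^7 / 5077 = 2859 m³.
Hydraulic retention time τ = V/Q = 2859 / 2010 = 1.422 d = 34.14 h.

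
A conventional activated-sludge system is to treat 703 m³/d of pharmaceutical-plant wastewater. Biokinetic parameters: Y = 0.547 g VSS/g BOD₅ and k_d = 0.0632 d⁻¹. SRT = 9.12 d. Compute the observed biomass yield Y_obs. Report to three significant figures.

Y_obs ≈ 0.347 g VSS/g BOD₅

Y_obs = Y / (1 + k_d θ_c) = 0.547 / (1 + 0.0632 × 9.12) = 0.547 / 1.576 = 0.3470.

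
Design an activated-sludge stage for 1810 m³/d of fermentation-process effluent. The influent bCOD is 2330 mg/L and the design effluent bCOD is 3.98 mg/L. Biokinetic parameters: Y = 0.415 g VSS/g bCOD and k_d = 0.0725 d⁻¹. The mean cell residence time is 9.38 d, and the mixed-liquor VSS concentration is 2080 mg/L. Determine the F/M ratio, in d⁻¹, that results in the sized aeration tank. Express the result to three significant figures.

F/M ≈ 0.432 d⁻¹

Steady-state biomass mass balance: V·X·(1 + k_d·θ_c) = Y·Q·(S₀ − S)·θ_c, so V = 0.415 × 1810 × (2330 − 3.98) × 9.38 / [2080 × (1 + 0.0725 × 9.38)] = 1.64×10^7 / 3495 = 4690 m³.
F/M = Q·S₀ / (V·X) = 1810 × 2330 / (4690 × 2080) = 0.4323 g bCOD·(g VSS·d)⁻¹.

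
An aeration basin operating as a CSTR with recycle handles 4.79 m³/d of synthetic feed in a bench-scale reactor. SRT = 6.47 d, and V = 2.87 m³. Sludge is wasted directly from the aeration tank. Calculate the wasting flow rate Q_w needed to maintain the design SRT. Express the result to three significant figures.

Q_w ≈ 0.444 m³/d

With mixed-liquor wasting, θ_c = V/Q_w, so Q_w = V/θ_c = 2.870/6.47 = 0.4436 m³/d.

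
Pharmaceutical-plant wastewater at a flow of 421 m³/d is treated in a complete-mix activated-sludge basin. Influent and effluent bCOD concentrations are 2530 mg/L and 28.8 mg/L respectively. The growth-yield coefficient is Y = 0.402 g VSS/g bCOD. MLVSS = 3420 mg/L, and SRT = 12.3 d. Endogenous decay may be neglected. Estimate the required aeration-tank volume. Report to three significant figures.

V ≈ 1520 m³

Biomass mass balance (decay neglected): V·X = Y·Q·(S₀ − S)·θ_c, so V = 0.402 × 421 × (2530 − 28.8) × 12.3 / 3420 = 1522 m³.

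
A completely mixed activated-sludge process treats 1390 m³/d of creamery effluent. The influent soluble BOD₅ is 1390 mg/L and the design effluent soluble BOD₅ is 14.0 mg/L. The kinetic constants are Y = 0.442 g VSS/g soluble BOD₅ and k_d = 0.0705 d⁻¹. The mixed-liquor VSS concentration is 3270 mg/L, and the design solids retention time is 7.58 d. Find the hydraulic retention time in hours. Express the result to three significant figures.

Rearranging the biomass balance for a CMAS with decay, V = Y·Q·ΔS·θ_c / [X·(1+k_d θ_c)] = 0.442 × 1390 × (1390 − 14.0) × 7.58 / [3270 × (1 + 0.0705 × 7.58)] = 6.41×10^6 / 5017 = 1277 m³.
τ = V/Q = 1277/1390 = 0.9188 d, or 22.05 h.

τ ≈ 22.1 h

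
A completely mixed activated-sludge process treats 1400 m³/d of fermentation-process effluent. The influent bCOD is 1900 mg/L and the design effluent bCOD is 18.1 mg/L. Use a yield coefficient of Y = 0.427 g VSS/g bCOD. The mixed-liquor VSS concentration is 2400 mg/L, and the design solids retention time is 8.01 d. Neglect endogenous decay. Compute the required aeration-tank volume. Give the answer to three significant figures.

Biomass mass balance (decay neglected): V·X = Y·Q·(S₀ − S)·θ_c, so V = 0.427 × 1400 × (1900 − 18.1) × 8.01 / 2400 = 3755 m³.

V ≈ 3750 m³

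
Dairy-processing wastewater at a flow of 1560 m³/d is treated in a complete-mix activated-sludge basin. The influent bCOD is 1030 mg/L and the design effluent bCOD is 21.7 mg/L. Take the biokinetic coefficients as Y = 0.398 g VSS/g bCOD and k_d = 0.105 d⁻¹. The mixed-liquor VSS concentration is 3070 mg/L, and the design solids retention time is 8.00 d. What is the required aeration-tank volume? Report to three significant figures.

Steady-state biomass mass balance: V·X·(1 + k_d·θ_c) = Y·Q·(S₀ − S)·θ_c, so V = 0.398 × 1560 × (1030 − 21.7) × 8.00 / [3070 × (1 + 0.105 × 8.00)] = 5.01×10^6 / 5649 = 886.6 m³.

V ≈ 887 m³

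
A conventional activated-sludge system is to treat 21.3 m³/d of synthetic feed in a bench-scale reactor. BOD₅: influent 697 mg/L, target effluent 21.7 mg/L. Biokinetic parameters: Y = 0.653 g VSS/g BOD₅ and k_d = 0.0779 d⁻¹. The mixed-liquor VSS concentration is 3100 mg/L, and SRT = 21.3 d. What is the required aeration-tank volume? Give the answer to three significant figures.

V ≈ 24.3 m³

Rearranging the biomass balance for a CMAS with decay, V = Y·Q·ΔS·θ_c / [X·(1+k_d θ_c)] = 0.653 × 21.3 × (697 − 21.7) × 21.3 / [3100 × (1 + 0.0779 × 21.3)] = 2×10^5 / 8244 = 24.27 m³.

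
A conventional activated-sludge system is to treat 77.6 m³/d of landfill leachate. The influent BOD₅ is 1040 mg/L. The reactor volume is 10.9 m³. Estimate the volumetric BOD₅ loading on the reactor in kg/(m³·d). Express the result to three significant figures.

Volumetric loading L_v = Q·S₀ / V = 77.6 × 1040 g/m³ / 10.90 m³ = 7404 g/(m³·d) = 7.404 kg BOD₅/(m³·d).

L_v ≈ 7.40 kg BOD₅/(m³·d)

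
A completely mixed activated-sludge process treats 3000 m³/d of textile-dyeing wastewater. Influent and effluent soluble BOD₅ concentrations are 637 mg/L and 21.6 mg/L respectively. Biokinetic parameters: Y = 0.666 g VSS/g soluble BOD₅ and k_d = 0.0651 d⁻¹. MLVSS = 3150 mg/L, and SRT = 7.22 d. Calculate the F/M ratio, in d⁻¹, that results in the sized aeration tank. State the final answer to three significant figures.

From the SRT design equation V = Y Q (S₀−S) θ_c / [X (1 + k_d θ_c)] = 0.666 × 3000 × (637 − 21.6) × 7.22 / [3150 × (1 + 0.0651 × 7.22)] = 8.88×10^6 / 4631 = 1917 m³.
Food-to-microorganism ratio F/M = Q S₀ / (V X) = 3000 × 637 / (1917 × 3150) = 0.3164 d⁻¹.

F/M ≈ 0.316 d⁻¹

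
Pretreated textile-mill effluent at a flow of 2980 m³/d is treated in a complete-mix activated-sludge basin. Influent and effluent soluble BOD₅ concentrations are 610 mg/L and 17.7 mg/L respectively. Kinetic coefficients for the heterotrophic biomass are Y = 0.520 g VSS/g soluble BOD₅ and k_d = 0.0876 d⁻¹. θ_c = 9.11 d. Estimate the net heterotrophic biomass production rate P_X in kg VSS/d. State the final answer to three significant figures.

P_X ≈ 510 kg VSS/d

Correct the yield for decay: Y_obs = Y/(1 + k_d θ_c) = 0.520 / (1 + 0.0876 × 9.11) = 0.520 / 1.798 = 0.2892.
Mass of soluble BOD₅ removed per day: Q(S₀ − S) = 2980 × 592.3 g/m³ = 1765 kg/d.
Net biomass production P_X = Y_obs × Q·(S₀ − S) = 0.2892 × 1765 = 510.5 kg VSS/d.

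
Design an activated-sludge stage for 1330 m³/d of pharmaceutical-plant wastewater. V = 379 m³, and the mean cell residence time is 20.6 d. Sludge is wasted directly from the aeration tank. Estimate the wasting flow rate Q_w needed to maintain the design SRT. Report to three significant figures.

Wasting from the aeration tank: Q_w = V / θ_c = 379.0 / 20.6 = 18.40 m³/d.

Q_w ≈ 18.4 m³/d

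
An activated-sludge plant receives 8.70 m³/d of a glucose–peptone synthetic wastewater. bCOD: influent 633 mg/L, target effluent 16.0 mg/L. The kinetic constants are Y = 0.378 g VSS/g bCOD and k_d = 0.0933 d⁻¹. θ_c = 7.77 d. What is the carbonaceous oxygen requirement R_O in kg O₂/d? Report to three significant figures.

R_O ≈ 3.70 kg O₂/d

Observed yield with endogenous decay: Y_obs = Y / (1 + k_d·θ_c) = 0.378 / (1 + 0.0933 × 7.77) = 0.378 / 1.725 = 0.2191 g VSS/g bCOD.
Q·(S₀ − S) = 8.70 × (633 − 16.0) × 10⁻³ = 5.368 kg/d removed.
P_X = Y_obs·Q·(S₀ − S) = 0.2191 × 5.368 = 1.176 kg VSS/d.
R_O = Q·ΔS − 1.42 P_X = 5.368 − 1.670 = 3.698 kg O₂/d.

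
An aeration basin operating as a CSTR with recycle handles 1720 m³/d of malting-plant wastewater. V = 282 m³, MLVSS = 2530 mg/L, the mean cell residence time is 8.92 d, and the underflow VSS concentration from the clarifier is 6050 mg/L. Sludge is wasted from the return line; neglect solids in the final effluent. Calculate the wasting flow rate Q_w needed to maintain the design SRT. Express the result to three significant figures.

Q_w = (V·X)/(θ_c X_r) = 282.0 × 2530 / (8.92 × 6050) = 13.22 m³/d.

Q_w ≈ 13.2 m³/d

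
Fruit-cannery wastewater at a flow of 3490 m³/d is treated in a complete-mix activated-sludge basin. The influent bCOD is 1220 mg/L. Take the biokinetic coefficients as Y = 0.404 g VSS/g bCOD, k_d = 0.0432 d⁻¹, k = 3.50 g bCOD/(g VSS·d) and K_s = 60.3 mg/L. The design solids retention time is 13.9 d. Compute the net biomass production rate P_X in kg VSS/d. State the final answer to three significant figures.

From the Monod/SRT balance for a CMAS, S = K_s·(1+k_d θ_c)/[θ_c·(Y k − k_d) − 1] = 60.3 × (1 + 0.0432 × 13.9) / [13.9 × (0.404 × 3.50 − 0.0432) − 1] = 96.51 / 18.05 = 5.346 mg/L.
Y_obs = Y / (1 + k_d θ_c) = 0.404 / (1 + 0.0432 × 13.9) = 0.404 / 1.600 = 0.2524.
ΔS = 1220 − 5.35 = 1215 mg/L, so the substrate removal rate is 3490 × 1215/1000 = 4239 kg bCOD/d.
Biomass produced: P_X = Y_obs·Q·ΔS = 0.2524 × 4239 ≈ 1070 kg VSS/d.

P_X ≈ 1070 kg VSS/d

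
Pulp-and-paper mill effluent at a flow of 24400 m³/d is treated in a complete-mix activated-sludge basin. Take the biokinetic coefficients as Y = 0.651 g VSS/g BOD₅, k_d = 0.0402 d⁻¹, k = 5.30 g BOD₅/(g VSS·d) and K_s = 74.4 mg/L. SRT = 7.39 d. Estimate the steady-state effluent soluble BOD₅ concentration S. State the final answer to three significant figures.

For a completely mixed reactor with recycle the Lawrence–McCarty relation gives S = K_s·(1 + k_d·θ_c) / [θ_c·(Y·k − k_d) − 1] = 74.4 × (1 + 0.0402 × 7.39) / [7.39 × (0.651 × 5.30 − 0.0402) − 1] = 96.50 / 24.20 = 3.988 mg/L.

S ≈ 3.99 mg/L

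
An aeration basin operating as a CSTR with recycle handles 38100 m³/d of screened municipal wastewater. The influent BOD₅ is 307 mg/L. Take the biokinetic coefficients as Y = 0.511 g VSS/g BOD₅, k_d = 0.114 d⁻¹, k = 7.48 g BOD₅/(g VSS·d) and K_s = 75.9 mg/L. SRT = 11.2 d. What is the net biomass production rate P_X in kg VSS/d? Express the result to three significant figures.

P_X ≈ 2590 kg VSS/d

Effluent substrate depends only on kinetics and SRT: S = K_s(1 + k_d θ_c) / [θ_c(Yk − k_d) − 1] = 75.9 × (1 + 0.114 × 11.2) / [11.2 × (0.511 × 7.48 − 0.114) − 1] = 172.8 / 40.53 = 4.263 mg/L.
Y_obs = Y / (1 + k_d θ_c) = 0.511 / (1 + 0.114 × 11.2) = 0.511 / 2.277 = 0.2244.
ΔS = 307 − 4.26 = 302.7 mg/L, so the substrate removal rate is 38100 × 302.7/1000 = 11534 kg BOD₅/d.
Biomass produced: P_X = Y_obs·Q·ΔS = 0.2244 × 11534 ≈ 2589 kg VSS/d.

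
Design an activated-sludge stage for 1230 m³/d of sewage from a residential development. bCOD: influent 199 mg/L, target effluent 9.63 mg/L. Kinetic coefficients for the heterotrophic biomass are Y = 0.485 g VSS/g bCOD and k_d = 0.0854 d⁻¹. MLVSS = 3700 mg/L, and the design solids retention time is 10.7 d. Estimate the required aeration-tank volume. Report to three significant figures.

Steady-state biomass mass balance: V·X·(1 + k_d·θ_c) = Y·Q·(S₀ − S)·θ_c, so V = 0.485 × 1230 × (199 − 9.63) × 10.7 / [3700 × (1 + 0.0854 × 10.7)] = 1.21×10^6 / 7081 = 170.7 m³.

V ≈ 171 m³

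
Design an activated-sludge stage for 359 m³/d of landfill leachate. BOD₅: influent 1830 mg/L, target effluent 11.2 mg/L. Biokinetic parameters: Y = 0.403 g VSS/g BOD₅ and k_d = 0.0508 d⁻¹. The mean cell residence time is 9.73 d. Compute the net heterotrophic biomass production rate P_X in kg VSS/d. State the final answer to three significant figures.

P_X ≈ 176 kg VSS/d

The observed yield is Y_obs = Y/(1 + k_d·θ_c) = 0.403 / (1 + 0.0508 × 9.73) = 0.403 / 1.494 = 0.2697 g VSS per g BOD₅ removed.
ΔS = 1830 − 11.2 = 1819 mg/L, so the substrate removal rate is 359 × 1819/1000 = 652.9 kg BOD₅/d.
P_X = Y_obs · Q(S₀ − S) = 0.2697 × 652.9 = 176.1 kg VSS/d.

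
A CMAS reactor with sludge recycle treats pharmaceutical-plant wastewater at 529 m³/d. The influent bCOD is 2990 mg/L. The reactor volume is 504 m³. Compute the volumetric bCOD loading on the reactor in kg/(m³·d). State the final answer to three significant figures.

L_v = Q S₀ / V = 529 × 2990 × 10⁻³ / 504.0 = 3.138 kg/(m³·d).

L_v ≈ 3.14 kg bCOD/(m³·d)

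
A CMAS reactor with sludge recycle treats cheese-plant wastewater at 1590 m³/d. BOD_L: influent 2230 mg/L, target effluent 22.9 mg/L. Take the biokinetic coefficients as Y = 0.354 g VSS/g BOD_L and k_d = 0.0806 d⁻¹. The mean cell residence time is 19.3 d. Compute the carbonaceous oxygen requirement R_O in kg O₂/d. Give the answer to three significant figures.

R_O ≈ 2820 kg O₂/d

The observed yield is Y_obs = Y/(1 + k_d·θ_c) = 0.354 / (1 + 0.0806 × 19.3) = 0.354 / 2.556 = 0.1385 g VSS per g BOD_L removed.
Substrate removed = Q·(S₀ − S) = 1590 m³/d × (2230 − 22.9) g/m³ = 3.51×10^6 g/d = 3509 kg/d.
Biomass synthesised: P_X = Y_obs × 3509 = 486.1 kg VSS/d.
R_O = Q·ΔS − 1.42 P_X = 3509 − 690.3 = 2819 kg O₂/d.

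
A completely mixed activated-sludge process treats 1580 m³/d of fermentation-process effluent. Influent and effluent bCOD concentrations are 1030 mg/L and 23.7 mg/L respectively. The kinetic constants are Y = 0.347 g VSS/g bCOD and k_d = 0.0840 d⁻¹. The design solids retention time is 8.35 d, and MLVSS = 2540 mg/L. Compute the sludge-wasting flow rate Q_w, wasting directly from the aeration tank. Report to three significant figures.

From the SRT design equation V = Y Q (S₀−S) θ_c / [X (1 + k_d θ_c)] = 0.347 × 1580 × (1030 − 23.7) × 8.35 / [2540 × (1 + 0.0840 × 8.35)] = 4.61×10^6 / 4322 = 1066 m³.
With mixed-liquor wasting, θ_c = V/Q_w, so Q_w = V/θ_c = 1066/8.35 = 127.7 m³/d.

Q_w ≈ 128 m³/d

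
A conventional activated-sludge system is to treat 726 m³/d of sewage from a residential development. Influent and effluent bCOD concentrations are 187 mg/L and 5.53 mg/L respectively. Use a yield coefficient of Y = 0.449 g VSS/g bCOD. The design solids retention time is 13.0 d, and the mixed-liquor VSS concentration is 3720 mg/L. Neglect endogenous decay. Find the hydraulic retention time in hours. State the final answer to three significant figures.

τ ≈ 6.83 h

With k_d = 0 the design equation reduces to V = Y Q (S₀−S) θ_c / X = 0.449 × 726 × (187 − 5.53) × 13.0 / 3720 = 206.7 m³.
τ = V/Q = 206.7/726 = 0.2847 d, or 6.834 h.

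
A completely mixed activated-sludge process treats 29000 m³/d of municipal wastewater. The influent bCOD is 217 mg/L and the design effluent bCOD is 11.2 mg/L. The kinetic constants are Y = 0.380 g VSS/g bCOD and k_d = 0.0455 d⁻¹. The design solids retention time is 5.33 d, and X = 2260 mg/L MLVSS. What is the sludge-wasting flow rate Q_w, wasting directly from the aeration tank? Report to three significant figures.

Q_w ≈ 808 m³/d

Rearranging the biomass balance for a CMAS with decay, V = Y·Q·ΔS·θ_c / [X·(1+k_d θ_c)] = 0.380 × 29000 × (217 − 11.2) × 5.33 / [2260 × (1 + 0.0455 × 5.33)] = 1.21×10^7 / 2808 = 4305 m³.
Wasting from the aeration tank: Q_w = V / θ_c = 4305 / 5.33 = 807.6 m³/d.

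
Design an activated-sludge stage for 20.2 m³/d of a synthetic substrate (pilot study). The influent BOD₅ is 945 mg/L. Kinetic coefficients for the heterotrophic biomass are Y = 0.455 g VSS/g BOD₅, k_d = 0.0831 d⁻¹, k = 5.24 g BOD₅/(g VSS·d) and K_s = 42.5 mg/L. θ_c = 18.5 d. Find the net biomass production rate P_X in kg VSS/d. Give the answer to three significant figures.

From the Monod/SRT balance for a CMAS, S = K_s·(1+k_d θ_c)/[θ_c·(Y k − k_d) − 1] = 42.5 × (1 + 0.0831 × 18.5) / [18.5 × (0.455 × 5.24 − 0.0831) − 1] = 107.8 / 41.57 = 2.594 mg/L.
Correct the yield for decay: Y_obs = Y/(1 + k_d θ_c) = 0.455 / (1 + 0.0831 × 18.5) = 0.455 / 2.537 = 0.1793.
Mass of BOD₅ removed per day: Q(S₀ − S) = 20.2 × 942.4 g/m³ = 19.04 kg/d.
So the net sludge growth is P_X = 0.1793 × 19.04 = 3.414 kg VSS/d.

P_X ≈ 3.41 kg VSS/d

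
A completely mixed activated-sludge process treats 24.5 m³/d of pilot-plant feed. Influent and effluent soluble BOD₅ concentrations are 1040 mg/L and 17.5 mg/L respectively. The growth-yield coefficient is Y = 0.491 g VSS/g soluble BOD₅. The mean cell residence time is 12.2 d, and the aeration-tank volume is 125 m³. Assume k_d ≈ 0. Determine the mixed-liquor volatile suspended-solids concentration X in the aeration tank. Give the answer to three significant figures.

X = Y·Q·ΔS·θ_c / V = 0.491 × 24.5 × (1040 − 17.5) × 12.2 / 125 = 1200 mg/L.

X ≈ 1200 mg/L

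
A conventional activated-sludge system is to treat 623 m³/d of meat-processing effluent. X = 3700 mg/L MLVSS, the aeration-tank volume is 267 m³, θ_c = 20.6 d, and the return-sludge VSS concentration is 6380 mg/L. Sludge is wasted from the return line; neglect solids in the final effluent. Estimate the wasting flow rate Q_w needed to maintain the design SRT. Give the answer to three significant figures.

Wasting from the return line (neglecting effluent solids): Q_w = V·X / (θ_c·X_r) = 267.0 × 3700 / (20.6 × 6380) = 7.517 m³/d.

Q_w ≈ 7.52 m³/d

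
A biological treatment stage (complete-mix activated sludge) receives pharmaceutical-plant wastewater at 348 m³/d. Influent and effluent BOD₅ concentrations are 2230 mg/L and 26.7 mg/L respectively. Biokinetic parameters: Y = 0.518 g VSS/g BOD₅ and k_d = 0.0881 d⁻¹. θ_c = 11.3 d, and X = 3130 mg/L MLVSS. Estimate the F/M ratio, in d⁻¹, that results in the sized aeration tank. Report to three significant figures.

Steady-state biomass mass balance: V·X·(1 + k_d·θ_c) = Y·Q·(S₀ − S)·θ_c, so V = 0.518 × 348 × (2230 − 26.7) × 11.3 / [3130 × (1 + 0.0881 × 11.3)] = 4.49×10^6 / 6246 = 718.6 m³.
F/M = applied load / biomass = Q·S₀/(V·X) = 348 × 2230 / (718.6 × 3130) = 0.3450 d⁻¹.

F/M ≈ 0.345 d⁻¹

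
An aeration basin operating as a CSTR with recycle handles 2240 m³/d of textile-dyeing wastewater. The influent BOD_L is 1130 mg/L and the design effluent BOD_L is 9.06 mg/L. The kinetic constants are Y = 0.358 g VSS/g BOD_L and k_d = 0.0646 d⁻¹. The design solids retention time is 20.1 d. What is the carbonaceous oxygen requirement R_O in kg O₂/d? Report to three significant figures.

Correct the yield for decay: Y_obs = Y/(1 + k_d θ_c) = 0.358 / (1 + 0.0646 × 20.1) = 0.358 / 2.298 = 0.1558.
ΔS = 1130 − 9.06 = 1121 mg/L, so the substrate removal rate is 2240 × 1121/1000 = 2511 kg BOD_L/d.
Net sludge production P_X = 0.1558 × 2511 = 391.1 kg VSS/d.
R_O = Q·(S₀ − S) − 1.42·P_X = 2511 − 1.42 × 391.1 = 1956 kg O₂/d.

R_O ≈ 1960 kg O₂/d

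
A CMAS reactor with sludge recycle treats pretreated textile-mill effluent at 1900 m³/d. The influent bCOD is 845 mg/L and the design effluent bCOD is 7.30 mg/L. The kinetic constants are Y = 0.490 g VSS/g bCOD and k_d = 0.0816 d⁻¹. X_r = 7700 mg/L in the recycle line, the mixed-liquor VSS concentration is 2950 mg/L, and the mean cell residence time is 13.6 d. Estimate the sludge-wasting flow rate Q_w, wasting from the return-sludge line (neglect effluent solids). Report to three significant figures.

Q_w ≈ 48.0 m³/d

Rearranging the biomass balance for a CMAS with decay, V = Y·Q·ΔS·θ_c / [X·(1+k_d θ_c)] = 0.490 × 1900 × (845 − 7.30) × 13.6 / [2950 × (1 + 0.0816 × 13.6)] = 1.06×10^7 / 6224 = 1704 m³.
Q_w = (V·X)/(θ_c X_r) = 1704 × 2950 / (13.6 × 7700) = 48.01 m³/d.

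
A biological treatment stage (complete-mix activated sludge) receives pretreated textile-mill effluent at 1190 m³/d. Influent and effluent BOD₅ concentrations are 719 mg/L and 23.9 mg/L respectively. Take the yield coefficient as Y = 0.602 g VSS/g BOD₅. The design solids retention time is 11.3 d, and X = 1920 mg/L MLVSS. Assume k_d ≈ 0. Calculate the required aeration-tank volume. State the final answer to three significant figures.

V ≈ 2930 m³

With k_d = 0 the design equation reduces to V = Y Q (S₀−S) θ_c / X = 0.602 × 1190 × (719 − 23.9) × 11.3 / 1920 = 2931 m³.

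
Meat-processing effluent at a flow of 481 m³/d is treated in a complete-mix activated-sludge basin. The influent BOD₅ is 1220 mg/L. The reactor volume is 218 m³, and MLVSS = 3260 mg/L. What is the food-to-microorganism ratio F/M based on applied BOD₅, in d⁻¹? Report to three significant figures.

F/M ≈ 0.826 d⁻¹

Food-to-microorganism ratio F/M = Q S₀ / (V X) = 481 × 1220 / (218.0 × 3260) = 0.8257 d⁻¹.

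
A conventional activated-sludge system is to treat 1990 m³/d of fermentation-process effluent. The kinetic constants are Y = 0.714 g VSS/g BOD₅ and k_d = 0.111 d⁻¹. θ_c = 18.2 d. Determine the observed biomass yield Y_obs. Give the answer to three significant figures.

Y_obs ≈ 0.236 g VSS/g BOD₅

Y_obs = Y / (1 + k_d θ_c) = 0.714 / (1 + 0.111 × 18.2) = 0.714 / 3.020 = 0.2364.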